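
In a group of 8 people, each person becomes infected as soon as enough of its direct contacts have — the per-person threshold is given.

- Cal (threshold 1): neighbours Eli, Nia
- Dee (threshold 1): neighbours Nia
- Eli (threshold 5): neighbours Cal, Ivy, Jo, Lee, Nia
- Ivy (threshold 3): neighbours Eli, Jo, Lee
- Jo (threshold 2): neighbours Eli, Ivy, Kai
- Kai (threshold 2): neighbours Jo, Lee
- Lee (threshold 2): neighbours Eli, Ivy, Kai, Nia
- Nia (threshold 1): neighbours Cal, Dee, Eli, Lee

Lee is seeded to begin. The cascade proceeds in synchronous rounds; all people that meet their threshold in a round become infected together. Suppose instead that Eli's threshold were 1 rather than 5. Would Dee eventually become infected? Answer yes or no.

yes

With Eli's threshold at 1:
Round 1 — Lee becomes infected (initial).
Round 2 — checking thresholds:
  Eli: 1 of 5 neighbours ≥ 1, becomes infected.
  Ivy: 1 of 3 neighbours < 3, below threshold.
  Kai: 1 of 2 neighbours < 2, below threshold.
  Nia: 1 of 4 neighbours ≥ 1, becomes infected.
Round 3 — checking thresholds:
  Cal: 2 of 2 neighbours ≥ 1, becomes infected.
  Dee: 1 of 1 neighbours ≥ 1, becomes infected.
  Ivy: 2 of 3 neighbours < 3, below threshold.
  Jo: 1 of 3 neighbours < 2, below threshold.
  Kai: 1 of 2 neighbours < 2, below threshold.
Round 4 — no new infections; cascade stops.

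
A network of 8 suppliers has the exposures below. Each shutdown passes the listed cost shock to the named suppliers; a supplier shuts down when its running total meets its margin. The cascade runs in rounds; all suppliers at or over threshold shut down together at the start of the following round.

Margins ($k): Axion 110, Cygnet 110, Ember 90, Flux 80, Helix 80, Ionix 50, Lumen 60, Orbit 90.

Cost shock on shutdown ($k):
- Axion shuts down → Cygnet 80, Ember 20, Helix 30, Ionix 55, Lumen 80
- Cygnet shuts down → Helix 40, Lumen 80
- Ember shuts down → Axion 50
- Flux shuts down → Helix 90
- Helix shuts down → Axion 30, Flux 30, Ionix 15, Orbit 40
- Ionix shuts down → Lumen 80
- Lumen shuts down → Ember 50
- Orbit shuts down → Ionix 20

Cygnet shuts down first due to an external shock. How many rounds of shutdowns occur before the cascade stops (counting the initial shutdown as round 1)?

2

Round 1 — Cygnet shuts down (initial).
  Helix: +40 → 40 < 80
  Lumen: +80 → 80 ≥ 60
Round 2 — Lumen shuts down.
  Ember: +50 → 50 < 90
No further shutdowns.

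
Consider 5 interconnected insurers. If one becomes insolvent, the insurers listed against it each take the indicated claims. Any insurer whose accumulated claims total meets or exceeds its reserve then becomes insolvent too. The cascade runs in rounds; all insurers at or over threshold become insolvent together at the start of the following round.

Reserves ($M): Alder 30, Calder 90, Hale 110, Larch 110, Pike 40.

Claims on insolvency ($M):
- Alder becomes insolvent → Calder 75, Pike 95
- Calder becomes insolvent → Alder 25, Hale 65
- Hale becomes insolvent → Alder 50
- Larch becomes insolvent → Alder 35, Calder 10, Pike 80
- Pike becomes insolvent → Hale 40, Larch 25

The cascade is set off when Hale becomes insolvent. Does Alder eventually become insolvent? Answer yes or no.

yes

Round 1 — Hale becomes insolvent (initial).
  Alder: +50 → 50 ≥ 30
Round 2 — Alder becomes insolvent.
  Calder: +75 → 75 < 90
  Pike: +95 → 95 ≥ 40
Round 3 — Pike becomes insolvent.
  Larch: +25 → 25 < 110
No further insolvencies.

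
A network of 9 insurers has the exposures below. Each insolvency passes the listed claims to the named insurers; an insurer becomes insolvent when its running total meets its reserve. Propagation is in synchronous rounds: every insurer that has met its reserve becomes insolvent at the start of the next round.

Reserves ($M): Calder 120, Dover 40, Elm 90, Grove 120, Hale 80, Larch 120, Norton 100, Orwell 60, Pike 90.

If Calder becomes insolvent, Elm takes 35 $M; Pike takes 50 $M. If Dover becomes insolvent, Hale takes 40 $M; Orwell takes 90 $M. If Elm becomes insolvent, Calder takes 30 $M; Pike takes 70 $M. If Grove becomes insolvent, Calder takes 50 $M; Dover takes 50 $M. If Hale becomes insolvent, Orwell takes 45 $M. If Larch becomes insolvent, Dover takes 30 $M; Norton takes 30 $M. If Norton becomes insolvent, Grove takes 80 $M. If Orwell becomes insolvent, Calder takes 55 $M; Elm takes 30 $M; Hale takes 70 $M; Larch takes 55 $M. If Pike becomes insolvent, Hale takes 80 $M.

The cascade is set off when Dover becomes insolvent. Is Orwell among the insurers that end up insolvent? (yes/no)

Round 1 — Dover becomes insolvent (initial).
  Hale: +40 → 40 < 80
  Orwell: +90 → 90 ≥ 60
Round 2 — Orwell becomes insolvent.
  Calder: +55 → 55 < 120
  Elm: +30 → 30 < 90
  Hale: +70 → 110 ≥ 80
  Larch: +55 → 55 < 120
Round 3 — Hale becomes insolvent.
No further insolvencies.

yes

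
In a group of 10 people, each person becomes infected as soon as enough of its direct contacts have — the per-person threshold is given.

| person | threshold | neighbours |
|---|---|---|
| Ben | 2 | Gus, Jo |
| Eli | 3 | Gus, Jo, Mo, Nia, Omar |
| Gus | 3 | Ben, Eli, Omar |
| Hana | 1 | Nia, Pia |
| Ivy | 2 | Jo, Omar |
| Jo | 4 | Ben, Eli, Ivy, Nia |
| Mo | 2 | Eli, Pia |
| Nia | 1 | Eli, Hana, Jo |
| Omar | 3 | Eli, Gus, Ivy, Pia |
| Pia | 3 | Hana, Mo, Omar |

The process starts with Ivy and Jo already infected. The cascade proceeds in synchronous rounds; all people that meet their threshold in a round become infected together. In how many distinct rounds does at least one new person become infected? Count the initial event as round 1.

3

Round 1 — Ivy, Jo become infected (initial).
Round 2 — checking thresholds:
  Ben: 1 of 2 neighbours < 2, not yet.
  Eli: 1 of 5 neighbours < 3, not yet.
  Nia: 1 of 3 neighbours ≥ 1, becomes infected.
  Omar: 1 of 4 neighbours < 3, not yet.
Round 3 — checking thresholds:
  Ben: 1 of 2 neighbours < 2, not yet.
  Eli: 2 of 5 neighbours < 3, not yet.
  Hana: 1 of 2 neighbours ≥ 1, becomes infected.
  Omar: 1 of 4 neighbours < 3, not yet.
Round 4 — no new infections; cascade stops.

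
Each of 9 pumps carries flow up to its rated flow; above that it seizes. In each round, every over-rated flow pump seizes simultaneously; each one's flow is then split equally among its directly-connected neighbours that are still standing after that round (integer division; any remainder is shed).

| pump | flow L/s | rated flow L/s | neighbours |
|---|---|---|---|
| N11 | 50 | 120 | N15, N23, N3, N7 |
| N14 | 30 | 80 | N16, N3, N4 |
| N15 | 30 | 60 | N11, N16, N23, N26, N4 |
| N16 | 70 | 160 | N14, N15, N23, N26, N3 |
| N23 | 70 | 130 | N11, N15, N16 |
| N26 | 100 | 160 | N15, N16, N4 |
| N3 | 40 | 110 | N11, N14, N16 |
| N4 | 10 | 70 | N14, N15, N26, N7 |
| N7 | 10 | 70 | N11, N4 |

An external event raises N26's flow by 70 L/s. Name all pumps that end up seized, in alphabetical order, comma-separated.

Round 1 — N26 at 170 > 160. N26 seizes.
  N26 sheds 170 L/s to N15, N16, N4: 56 each (2 lost).
    N15: 30+56 = 86 > 60
    N16: 70+56 = 126 ≤ 160
    N4: 10+56 = 66 ≤ 70
Round 2 — N15 seizes.
  N15 sheds 86 L/s to N11, N16, N23, N4: 21 each (2 lost).
    N11: 50+21 = 71 ≤ 120
    N16: 126+21 = 147 ≤ 160
    N23: 70+21 = 91 ≤ 130
    N4: 66+21 = 87 > 70
Round 3 — N4 seizes.
  N4 sheds 87 L/s to N14, N7: 43 each (1 lost).
    N14: 30+43 = 73 ≤ 80
    N7: 10+43 = 53 ≤ 70
No further seizures.

N15, N26, N4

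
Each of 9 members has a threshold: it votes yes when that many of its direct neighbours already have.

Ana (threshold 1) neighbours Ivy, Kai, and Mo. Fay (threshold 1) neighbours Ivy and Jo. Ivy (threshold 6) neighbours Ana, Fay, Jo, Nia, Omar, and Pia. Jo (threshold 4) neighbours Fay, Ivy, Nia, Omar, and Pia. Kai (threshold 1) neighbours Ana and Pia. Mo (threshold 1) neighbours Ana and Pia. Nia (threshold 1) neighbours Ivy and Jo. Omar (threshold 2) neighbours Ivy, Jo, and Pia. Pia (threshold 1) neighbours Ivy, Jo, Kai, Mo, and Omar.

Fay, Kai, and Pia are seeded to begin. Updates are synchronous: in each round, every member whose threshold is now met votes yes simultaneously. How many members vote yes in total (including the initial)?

5

Round 1 — Fay, Kai, Pia vote yes (initial).
Round 2 — checking thresholds:
  Ana: 1 of 3 neighbours ≥ 1, votes yes.
  Ivy: 2 of 6 neighbours < 6, below threshold.
  Jo: 2 of 5 neighbours < 4, below threshold.
  Mo: 1 of 2 neighbours ≥ 1, votes yes.
  Omar: 1 of 3 neighbours < 2, below threshold.
Round 3 — no new yes votes; cascade stops.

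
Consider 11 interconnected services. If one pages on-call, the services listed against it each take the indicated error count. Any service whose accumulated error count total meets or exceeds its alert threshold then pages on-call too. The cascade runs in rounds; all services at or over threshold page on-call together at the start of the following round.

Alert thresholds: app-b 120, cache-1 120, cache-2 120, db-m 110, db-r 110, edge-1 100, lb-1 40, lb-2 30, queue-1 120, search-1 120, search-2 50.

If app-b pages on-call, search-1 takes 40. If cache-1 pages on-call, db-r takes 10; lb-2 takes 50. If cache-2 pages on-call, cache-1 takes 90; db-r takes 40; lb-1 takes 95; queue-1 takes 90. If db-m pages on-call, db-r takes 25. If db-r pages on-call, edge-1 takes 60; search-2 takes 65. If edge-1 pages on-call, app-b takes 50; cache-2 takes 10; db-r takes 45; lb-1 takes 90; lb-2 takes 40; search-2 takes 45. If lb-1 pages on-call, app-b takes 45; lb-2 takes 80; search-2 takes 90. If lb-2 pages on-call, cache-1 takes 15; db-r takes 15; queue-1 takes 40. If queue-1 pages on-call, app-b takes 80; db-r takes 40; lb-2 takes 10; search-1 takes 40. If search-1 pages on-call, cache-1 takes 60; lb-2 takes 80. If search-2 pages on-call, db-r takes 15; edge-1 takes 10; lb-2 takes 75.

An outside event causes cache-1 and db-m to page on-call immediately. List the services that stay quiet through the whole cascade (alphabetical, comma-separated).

app-b, cache-2, db-r, edge-1, lb-1, queue-1, search-1, search-2

Round 1 — cache-1, db-m page on-call (initial).
  db-r: +10+25 → 35 < 110
  lb-2: +50 → 50 ≥ 30
Round 2 — lb-2 pages on-call.
  db-r: +15 → 50 < 110
  queue-1: +40 → 40 < 120
No further pages.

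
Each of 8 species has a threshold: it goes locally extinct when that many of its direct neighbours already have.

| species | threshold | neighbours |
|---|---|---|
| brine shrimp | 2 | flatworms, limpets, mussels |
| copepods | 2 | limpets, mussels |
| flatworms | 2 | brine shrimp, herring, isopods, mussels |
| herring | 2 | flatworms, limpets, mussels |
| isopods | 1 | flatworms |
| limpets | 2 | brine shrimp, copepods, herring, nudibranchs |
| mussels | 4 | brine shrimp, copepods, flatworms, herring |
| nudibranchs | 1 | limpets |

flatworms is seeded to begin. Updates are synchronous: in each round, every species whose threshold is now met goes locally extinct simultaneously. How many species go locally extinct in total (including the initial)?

2

Round 1 — flatworms goes locally extinct (initial).
Round 2 — checking thresholds:
  brine shrimp: 1 of 3 neighbours < 2, holds.
  herring: 1 of 3 neighbours < 2, holds.
  isopods: 1 of 1 neighbours ≥ 1, goes locally extinct.
  mussels: 1 of 4 neighbours < 4, holds.
Round 3 — no new extinctions; cascade stops.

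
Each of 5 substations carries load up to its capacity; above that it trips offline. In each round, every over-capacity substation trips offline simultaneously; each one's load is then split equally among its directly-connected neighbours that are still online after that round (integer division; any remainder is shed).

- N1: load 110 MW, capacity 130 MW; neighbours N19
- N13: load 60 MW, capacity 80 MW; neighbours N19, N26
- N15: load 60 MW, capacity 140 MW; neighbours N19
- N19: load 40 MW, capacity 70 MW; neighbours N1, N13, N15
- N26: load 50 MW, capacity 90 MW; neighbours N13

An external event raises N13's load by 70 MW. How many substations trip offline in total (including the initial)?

Round 1 — N13 at 130 > 80. N13 trips offline.
  N13 sheds 130 MW to N19, N26: 65 each.
    N19: 40+65 = 105 > 70
    N26: 50+65 = 115 > 90
Round 2 — N19, N26 trip offline.
  N19 sheds 105 MW to N1, N15: 52 each (1 lost).
    N1: 110+52 = 162 > 130
    N15: 60+52 = 112 ≤ 140
  N26 sheds 115 MW: no online neighbours, lost.
Round 3 — N1 trips offline.
  N1 sheds 162 MW: no online neighbours, lost.
No further trips.

4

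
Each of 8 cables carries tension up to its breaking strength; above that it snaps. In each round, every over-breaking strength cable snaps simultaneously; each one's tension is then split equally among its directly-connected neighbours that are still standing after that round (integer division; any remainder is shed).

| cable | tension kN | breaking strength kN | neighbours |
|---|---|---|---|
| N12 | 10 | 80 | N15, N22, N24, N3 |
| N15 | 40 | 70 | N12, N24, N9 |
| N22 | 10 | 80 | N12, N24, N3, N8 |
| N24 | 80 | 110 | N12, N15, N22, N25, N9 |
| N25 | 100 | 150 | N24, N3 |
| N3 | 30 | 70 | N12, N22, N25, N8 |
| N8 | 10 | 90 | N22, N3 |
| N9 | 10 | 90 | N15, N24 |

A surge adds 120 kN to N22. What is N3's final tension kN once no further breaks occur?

Round 1 — N22 at 130 > 80. N22 snaps.
  N22 sheds 130 kN to N12, N24, N3, N8: 32 each (2 lost).
    N12: 10+32 = 42 ≤ 80
    N24: 80+32 = 112 > 110
    N3: 30+32 = 62 ≤ 70
    N8: 10+32 = 42 ≤ 90
Round 2 — N24 snaps.
  N24 sheds 112 kN to N12, N15, N25, N9: 28 each.
    N12: 42+28 = 70 ≤ 80
    N15: 40+28 = 68 ≤ 70
    N25: 100+28 = 128 ≤ 150
    N9: 10+28 = 38 ≤ 90
No further breaks.

62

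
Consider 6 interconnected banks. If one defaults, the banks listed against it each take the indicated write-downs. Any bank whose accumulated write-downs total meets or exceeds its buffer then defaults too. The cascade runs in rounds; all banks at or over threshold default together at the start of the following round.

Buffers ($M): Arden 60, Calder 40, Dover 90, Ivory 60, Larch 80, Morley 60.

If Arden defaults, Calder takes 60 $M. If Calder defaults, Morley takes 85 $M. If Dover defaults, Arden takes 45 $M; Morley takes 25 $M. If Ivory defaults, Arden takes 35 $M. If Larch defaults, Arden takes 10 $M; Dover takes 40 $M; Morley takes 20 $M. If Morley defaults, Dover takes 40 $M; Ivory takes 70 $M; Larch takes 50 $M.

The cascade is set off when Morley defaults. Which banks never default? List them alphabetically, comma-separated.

Round 1 — Morley defaults (initial).
  Dover: +40 → 40 < 90
  Ivory: +70 → 70 ≥ 60
  Larch: +50 → 50 < 80
Round 2 — Ivory defaults.
  Arden: +35 → 35 < 60
No further defaults.

Arden, Calder, Dover, Larch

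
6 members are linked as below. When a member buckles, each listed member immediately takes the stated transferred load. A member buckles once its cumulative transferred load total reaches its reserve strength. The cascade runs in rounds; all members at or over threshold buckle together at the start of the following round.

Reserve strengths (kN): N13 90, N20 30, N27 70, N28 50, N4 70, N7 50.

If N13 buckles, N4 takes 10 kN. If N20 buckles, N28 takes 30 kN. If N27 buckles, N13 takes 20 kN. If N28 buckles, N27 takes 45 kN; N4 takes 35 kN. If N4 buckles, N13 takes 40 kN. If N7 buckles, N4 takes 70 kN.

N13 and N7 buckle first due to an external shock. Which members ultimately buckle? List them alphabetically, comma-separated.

Round 1 — N13, N7 buckle (initial).
  N4: +10+70 → 80 ≥ 70
Round 2 — N4 buckles.
No further bucklings.

N13, N4, N7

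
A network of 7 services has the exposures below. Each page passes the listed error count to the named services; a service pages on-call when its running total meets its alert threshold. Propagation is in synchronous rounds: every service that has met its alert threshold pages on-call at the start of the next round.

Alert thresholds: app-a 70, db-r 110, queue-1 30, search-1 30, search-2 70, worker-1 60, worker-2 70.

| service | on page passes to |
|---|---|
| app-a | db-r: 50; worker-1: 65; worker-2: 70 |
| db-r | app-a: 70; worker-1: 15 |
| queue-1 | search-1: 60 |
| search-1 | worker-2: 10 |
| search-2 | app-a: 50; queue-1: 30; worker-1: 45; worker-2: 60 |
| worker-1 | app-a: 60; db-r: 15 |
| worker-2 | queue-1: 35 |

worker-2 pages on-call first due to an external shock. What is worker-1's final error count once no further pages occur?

Round 1 — worker-2 pages on-call (initial).
  queue-1: +35 → 35 ≥ 30
Round 2 — queue-1 pages on-call.
  search-1: +60 → 60 ≥ 30
Round 3 — search-1 pages on-call.
No further pages.

0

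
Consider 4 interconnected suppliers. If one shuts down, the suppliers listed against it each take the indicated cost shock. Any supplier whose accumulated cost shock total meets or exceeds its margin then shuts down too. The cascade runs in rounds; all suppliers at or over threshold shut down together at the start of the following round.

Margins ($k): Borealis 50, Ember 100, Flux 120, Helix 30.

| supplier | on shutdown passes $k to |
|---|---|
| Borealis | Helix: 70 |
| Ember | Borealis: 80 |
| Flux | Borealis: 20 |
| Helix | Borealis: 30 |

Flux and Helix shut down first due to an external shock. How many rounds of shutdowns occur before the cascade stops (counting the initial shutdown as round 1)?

2

Round 1 — Flux, Helix shut down (initial).
  Borealis: +20+30 → 50 ≥ 50
Round 2 — Borealis shuts down.
No further shutdowns.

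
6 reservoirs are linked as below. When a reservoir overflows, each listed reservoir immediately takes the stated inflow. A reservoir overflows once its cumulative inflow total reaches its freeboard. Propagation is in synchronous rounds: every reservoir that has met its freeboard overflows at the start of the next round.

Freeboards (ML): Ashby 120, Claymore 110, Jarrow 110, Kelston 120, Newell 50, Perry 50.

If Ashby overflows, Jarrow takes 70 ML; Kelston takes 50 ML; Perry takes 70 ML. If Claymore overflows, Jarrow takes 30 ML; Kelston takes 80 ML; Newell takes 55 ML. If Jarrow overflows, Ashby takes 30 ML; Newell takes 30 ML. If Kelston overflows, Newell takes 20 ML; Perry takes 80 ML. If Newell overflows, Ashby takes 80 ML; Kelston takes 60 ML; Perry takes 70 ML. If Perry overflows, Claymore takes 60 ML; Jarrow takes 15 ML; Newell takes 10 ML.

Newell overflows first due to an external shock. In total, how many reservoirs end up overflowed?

Round 1 — Newell overflows (initial).
  Ashby: +80 → 80 < 120
  Kelston: +60 → 60 < 120
  Perry: +70 → 70 ≥ 50
Round 2 — Perry overflows.
  Claymore: +60 → 60 < 110
  Jarrow: +15 → 15 < 110
No further overflows.

2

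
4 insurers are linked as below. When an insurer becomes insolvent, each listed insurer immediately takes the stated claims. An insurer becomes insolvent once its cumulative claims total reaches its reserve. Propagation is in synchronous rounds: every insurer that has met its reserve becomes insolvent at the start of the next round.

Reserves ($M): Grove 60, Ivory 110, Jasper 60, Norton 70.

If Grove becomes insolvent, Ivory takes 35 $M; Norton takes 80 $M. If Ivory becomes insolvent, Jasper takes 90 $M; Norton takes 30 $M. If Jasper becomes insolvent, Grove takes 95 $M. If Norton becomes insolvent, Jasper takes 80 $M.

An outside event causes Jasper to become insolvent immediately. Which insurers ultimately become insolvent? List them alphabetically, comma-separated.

Round 1 — Jasper becomes insolvent (initial).
  Grove: +95 → 95 ≥ 60
Round 2 — Grove becomes insolvent.
  Ivory: +35 → 35 < 110
  Norton: +80 → 80 ≥ 70
Round 3 — Norton becomes insolvent.
No further insolvencies.

Grove, Jasper, Norton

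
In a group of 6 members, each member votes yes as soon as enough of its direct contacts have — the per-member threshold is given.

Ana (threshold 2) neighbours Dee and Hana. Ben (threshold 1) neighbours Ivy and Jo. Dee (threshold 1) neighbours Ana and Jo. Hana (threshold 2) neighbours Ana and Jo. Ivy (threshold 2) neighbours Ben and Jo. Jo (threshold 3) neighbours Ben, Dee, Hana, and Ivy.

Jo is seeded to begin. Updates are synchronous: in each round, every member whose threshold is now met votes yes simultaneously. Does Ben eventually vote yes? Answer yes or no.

Round 1 — Jo votes yes (initial).
Round 2 — checking thresholds:
  Ben: 1 of 2 neighbours ≥ 1, votes yes.
  Dee: 1 of 2 neighbours ≥ 1, votes yes.
  Hana: 1 of 2 neighbours < 2, not yet.
  Ivy: 1 of 2 neighbours < 2, not yet.
Round 3 — checking thresholds:
  Ana: 1 of 2 neighbours < 2, not yet.
  Hana: 1 of 2 neighbours < 2, not yet.
  Ivy: 2 of 2 neighbours ≥ 2, votes yes.
Round 4 — no new yes votes; cascade stops.

yes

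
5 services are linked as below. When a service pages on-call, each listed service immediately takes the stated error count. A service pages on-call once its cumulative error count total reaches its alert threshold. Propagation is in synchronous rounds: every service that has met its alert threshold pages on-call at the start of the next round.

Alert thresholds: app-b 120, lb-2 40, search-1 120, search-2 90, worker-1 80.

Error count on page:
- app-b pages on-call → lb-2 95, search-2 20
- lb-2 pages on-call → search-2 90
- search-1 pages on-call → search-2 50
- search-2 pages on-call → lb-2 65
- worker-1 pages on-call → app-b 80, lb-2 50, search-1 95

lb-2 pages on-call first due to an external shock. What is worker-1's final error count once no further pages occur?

Round 1 — lb-2 pages on-call (initial).
  search-2: +90 → 90 ≥ 90
Round 2 — search-2 pages on-call.
No further pages.

0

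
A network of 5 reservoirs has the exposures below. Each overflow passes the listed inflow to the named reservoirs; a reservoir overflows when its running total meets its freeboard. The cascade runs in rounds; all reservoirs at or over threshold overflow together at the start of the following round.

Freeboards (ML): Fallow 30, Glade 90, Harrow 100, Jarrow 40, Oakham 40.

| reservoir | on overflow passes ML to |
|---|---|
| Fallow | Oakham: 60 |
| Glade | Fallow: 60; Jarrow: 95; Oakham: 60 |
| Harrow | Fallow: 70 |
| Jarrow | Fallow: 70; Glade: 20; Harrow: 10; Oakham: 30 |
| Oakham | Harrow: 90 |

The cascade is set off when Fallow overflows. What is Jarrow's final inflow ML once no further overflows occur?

0

Round 1 — Fallow overflows (initial).
  Oakham: +60 → 60 ≥ 40
Round 2 — Oakham overflows.
  Harrow: +90 → 90 < 100
No further overflows.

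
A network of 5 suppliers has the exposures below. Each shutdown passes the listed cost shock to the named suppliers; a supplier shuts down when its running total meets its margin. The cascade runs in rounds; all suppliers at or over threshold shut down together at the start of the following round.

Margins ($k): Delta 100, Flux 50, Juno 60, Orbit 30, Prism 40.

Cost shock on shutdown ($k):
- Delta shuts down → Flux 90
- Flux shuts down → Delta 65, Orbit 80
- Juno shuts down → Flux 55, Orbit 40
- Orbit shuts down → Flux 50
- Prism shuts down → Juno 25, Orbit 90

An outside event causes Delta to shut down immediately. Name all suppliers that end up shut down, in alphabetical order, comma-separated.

Delta, Flux, Orbit

Round 1 — Delta shuts down (initial).
  Flux: +90 → 90 ≥ 50
Round 2 — Flux shuts down.
  Orbit: +80 → 80 ≥ 30
Round 3 — Orbit shuts down.
No further shutdowns.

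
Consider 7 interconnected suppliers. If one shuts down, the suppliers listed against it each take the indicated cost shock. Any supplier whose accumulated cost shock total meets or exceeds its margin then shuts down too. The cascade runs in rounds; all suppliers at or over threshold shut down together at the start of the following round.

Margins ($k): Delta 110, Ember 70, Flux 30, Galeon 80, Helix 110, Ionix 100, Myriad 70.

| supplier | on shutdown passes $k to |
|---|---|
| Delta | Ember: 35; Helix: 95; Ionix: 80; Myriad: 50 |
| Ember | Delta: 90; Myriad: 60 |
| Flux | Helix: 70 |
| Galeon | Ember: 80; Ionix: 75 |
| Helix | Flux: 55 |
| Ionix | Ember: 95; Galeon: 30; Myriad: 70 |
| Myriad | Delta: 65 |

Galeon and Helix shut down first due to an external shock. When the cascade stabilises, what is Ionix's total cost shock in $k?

Round 1 — Galeon, Helix shut down (initial).
  Ember: +80 → 80 ≥ 70
  Flux: +55 → 55 ≥ 30
  Ionix: +75 → 75 < 100
Round 2 — Ember, Flux shut down.
  Delta: +90 → 90 < 110
  Myriad: +60 → 60 < 70
No further shutdowns.

75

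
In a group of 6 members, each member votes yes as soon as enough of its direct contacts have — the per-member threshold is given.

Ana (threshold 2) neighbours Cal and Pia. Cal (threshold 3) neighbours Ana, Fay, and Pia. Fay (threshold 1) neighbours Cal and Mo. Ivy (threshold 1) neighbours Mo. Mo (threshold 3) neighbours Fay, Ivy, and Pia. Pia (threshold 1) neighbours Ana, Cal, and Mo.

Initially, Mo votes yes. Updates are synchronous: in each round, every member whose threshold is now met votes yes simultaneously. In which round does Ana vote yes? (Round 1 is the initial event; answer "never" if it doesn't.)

never

Round 1 — Mo votes yes (initial).
Round 2 — checking thresholds:
  Fay: 1 of 2 neighbours ≥ 1, votes yes.
  Ivy: 1 of 1 neighbours ≥ 1, votes yes.
  Pia: 1 of 3 neighbours ≥ 1, votes yes.
Round 3 — no new yes votes; cascade stops.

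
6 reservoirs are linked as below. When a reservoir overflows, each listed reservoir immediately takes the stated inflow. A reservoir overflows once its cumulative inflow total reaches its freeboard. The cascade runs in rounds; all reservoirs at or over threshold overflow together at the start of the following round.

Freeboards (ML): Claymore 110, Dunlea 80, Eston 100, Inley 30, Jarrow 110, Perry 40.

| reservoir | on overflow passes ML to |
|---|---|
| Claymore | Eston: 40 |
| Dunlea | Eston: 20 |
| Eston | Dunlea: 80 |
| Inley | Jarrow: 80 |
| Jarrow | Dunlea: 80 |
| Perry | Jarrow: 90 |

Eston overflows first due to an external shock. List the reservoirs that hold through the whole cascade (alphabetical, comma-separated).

Round 1 — Eston overflows (initial).
  Dunlea: +80 → 80 ≥ 80
Round 2 — Dunlea overflows.
No further overflows.

Claymore, Inley, Jarrow, Perry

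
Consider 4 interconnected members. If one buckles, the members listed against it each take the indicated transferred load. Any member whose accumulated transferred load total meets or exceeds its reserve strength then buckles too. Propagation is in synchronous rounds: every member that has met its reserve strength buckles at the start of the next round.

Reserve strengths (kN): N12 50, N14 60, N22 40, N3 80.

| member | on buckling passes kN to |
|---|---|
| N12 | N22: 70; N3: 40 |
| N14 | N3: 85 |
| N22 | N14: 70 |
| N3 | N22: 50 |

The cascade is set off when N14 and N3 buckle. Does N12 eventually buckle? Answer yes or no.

Round 1 — N14, N3 buckle (initial).
  N22: +50 → 50 ≥ 40
Round 2 — N22 buckles.
No further bucklings.

no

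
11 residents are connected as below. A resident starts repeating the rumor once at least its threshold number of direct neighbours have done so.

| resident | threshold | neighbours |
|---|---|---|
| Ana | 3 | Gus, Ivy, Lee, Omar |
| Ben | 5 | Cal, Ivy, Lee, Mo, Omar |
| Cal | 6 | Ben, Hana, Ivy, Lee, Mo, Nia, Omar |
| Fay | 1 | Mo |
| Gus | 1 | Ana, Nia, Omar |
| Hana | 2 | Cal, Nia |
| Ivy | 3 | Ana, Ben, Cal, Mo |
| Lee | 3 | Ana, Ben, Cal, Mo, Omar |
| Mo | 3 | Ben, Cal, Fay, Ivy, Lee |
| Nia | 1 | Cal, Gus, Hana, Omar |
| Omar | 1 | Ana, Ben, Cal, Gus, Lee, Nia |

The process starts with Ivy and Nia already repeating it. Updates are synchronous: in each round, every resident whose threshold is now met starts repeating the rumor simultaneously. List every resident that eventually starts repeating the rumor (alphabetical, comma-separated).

Ana, Gus, Ivy, Nia, Omar

Round 1 — Ivy, Nia start repeating the rumor (initial).
Round 2 — checking thresholds:
  Ana: 1 of 4 neighbours < 3, not yet.
  Ben: 1 of 5 neighbours < 5, not yet.
  Cal: 2 of 7 neighbours < 6, not yet.
  Gus: 1 of 3 neighbours ≥ 1, starts repeating the rumor.
  Hana: 1 of 2 neighbours < 2, not yet.
  Mo: 1 of 5 neighbours < 3, not yet.
  Omar: 1 of 6 neighbours ≥ 1, starts repeating the rumor.
Round 3 — checking thresholds:
  Ana: 3 of 4 neighbours ≥ 3, starts repeating the rumor.
  Ben: 2 of 5 neighbours < 5, not yet.
  Cal: 3 of 7 neighbours < 6, not yet.
  Hana: 1 of 2 neighbours < 2, not yet.
  Lee: 1 of 5 neighbours < 3, not yet.
  Mo: 1 of 5 neighbours < 3, not yet.
Round 4 — no new spreads; cascade stops.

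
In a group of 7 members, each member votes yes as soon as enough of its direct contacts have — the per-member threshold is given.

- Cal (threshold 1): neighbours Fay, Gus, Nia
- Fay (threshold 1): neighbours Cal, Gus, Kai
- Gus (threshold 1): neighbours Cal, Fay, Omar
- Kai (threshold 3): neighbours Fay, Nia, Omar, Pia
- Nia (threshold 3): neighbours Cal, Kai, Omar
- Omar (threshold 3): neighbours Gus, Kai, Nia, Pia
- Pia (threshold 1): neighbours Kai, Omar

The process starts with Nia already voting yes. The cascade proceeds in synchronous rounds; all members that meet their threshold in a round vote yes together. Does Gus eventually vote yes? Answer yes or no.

yes

Round 1 — Nia votes yes (initial).
Round 2 — checking thresholds:
  Cal: 1 of 3 neighbours ≥ 1, votes yes.
  Kai: 1 of 4 neighbours < 3, below threshold.
  Omar: 1 of 4 neighbours < 3, below threshold.
Round 3 — checking thresholds:
  Fay: 1 of 3 neighbours ≥ 1, votes yes.
  Gus: 1 of 3 neighbours ≥ 1, votes yes.
  Kai: 1 of 4 neighbours < 3, below threshold.
  Omar: 1 of 4 neighbours < 3, below threshold.
Round 4 — no new yes votes; cascade stops.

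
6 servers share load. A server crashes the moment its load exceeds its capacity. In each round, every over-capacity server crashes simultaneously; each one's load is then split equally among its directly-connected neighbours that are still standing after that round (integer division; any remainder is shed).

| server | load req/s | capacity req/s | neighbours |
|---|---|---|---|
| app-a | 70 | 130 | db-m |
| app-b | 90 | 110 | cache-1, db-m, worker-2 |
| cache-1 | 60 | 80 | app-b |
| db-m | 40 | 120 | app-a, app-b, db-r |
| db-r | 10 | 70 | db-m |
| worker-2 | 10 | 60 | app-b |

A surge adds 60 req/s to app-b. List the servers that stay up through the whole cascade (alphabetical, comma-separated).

Round 1 — app-b at 150 > 110. app-b crashes.
  app-b sheds 150 req/s to cache-1, db-m, worker-2: 50 each.
    cache-1: 60+50 = 110 > 80
    db-m: 40+50 = 90 ≤ 120
    worker-2: 10+50 = 60 ≤ 60
Round 2 — cache-1 crashes.
  cache-1 sheds 110 req/s: no online neighbours, lost.
No further crashes.

app-a, db-m, db-r, worker-2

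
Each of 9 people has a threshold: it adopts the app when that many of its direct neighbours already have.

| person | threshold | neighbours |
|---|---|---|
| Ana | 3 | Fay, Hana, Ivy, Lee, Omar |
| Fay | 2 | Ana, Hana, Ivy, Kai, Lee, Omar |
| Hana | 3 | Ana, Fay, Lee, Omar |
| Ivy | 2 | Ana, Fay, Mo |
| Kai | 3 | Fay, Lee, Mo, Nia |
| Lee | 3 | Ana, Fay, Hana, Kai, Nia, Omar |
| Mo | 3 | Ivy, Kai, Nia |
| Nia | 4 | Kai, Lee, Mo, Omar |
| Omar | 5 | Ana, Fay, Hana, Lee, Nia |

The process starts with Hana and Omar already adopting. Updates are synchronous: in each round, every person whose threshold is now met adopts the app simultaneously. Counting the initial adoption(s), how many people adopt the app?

6

Round 1 — Hana, Omar adopt the app (initial).
Round 2 — checking thresholds:
  Ana: 2 of 5 neighbours < 3, holds.
  Fay: 2 of 6 neighbours ≥ 2, adopts the app.
  Lee: 2 of 6 neighbours < 3, holds.
  Nia: 1 of 4 neighbours < 4, holds.
Round 3 — checking thresholds:
  Ana: 3 of 5 neighbours ≥ 3, adopts the app.
  Ivy: 1 of 3 neighbours < 2, holds.
  Kai: 1 of 4 neighbours < 3, holds.
  Lee: 3 of 6 neighbours ≥ 3, adopts the app.
  Nia: 1 of 4 neighbours < 4, holds.
Round 4 — checking thresholds:
  Ivy: 2 of 3 neighbours ≥ 2, adopts the app.
  Kai: 2 of 4 neighbours < 3, holds.
  Nia: 2 of 4 neighbours < 4, holds.
Round 5 — no new adoptions; cascade stops.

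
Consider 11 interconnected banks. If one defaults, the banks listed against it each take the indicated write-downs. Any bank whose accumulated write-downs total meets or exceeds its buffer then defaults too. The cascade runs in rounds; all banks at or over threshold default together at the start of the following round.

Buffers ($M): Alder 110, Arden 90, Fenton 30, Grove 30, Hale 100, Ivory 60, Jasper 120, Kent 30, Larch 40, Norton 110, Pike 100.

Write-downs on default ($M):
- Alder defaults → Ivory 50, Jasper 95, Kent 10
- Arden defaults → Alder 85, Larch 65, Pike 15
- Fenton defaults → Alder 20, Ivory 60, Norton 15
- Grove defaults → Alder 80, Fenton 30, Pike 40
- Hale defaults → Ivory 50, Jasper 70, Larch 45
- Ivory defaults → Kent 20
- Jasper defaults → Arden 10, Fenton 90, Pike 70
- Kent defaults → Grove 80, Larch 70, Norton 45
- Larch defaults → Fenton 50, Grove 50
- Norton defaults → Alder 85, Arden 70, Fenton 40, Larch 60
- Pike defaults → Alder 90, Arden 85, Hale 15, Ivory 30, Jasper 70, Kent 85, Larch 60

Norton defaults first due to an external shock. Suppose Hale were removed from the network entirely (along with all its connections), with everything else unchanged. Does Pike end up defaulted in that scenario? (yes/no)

With Hale removed:
Round 1 — Norton defaults (initial).
  Alder: +85 → 85 < 110
  Arden: +70 → 70 < 90
  Fenton: +40 → 40 ≥ 30
  Larch: +60 → 60 ≥ 40
Round 2 — Fenton, Larch default.
  Alder: +20 → 105 < 110
  Grove: +50 → 50 ≥ 30
  Ivory: +60 → 60 ≥ 60
Round 3 — Grove, Ivory default.
  Alder: +80 → 185 ≥ 110
  Kent: +20 → 20 < 30
  Pike: +40 → 40 < 100
Round 4 — Alder defaults.
  Jasper: +95 → 95 < 120
  Kent: +10 → 30 ≥ 30
Round 5 — Kent defaults.
No further defaults.

no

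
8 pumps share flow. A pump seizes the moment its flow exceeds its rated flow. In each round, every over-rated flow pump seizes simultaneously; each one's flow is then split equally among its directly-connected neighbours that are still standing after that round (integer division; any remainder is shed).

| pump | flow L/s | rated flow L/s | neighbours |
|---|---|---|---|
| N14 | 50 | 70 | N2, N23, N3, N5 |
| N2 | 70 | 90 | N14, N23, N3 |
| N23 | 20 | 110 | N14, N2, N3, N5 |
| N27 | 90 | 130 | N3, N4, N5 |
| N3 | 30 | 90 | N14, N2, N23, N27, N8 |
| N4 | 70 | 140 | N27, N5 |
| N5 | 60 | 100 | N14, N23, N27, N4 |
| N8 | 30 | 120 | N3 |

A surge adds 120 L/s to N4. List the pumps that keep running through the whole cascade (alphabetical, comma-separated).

Round 1 — N4 at 190 > 140. N4 seizes.
  N4 sheds 190 L/s to N27, N5: 95 each.
    N27: 90+95 = 185 > 130
    N5: 60+95 = 155 > 100
Round 2 — N27, N5 seize.
  N27 sheds 185 L/s to N3: 185 each.
    N3: 30+185 = 215 > 90
  N5 sheds 155 L/s to N14, N23: 77 each (1 lost).
    N14: 50+77 = 127 > 70
    N23: 20+77 = 97 ≤ 110
Round 3 — N14, N3 seize.
  N14 sheds 127 L/s to N2, N23: 63 each (1 lost).
    N2: 70+63 = 133 > 90
    N23: 97+63 = 160 > 110
  N3 sheds 215 L/s to N2, N23, N8: 71 each (2 lost).
    N2: 133+71 = 204 > 90
    N23: 160+71 = 231 > 110
    N8: 30+71 = 101 ≤ 120
Round 4 — N2, N23 seize.
  N2 sheds 204 L/s: no online neighbours, lost.
  N23 sheds 231 L/s: no online neighbours, lost.
No further seizures.

N8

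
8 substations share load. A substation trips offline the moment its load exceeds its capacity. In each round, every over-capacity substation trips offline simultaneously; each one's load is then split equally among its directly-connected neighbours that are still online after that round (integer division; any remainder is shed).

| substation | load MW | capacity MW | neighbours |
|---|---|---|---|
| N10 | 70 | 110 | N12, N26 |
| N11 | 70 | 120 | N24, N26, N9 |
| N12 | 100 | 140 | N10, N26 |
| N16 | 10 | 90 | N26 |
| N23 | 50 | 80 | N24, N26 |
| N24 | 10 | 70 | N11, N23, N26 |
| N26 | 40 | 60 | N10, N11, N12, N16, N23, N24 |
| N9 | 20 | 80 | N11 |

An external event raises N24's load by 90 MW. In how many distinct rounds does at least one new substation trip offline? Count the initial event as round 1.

Round 1 — N24 at 100 > 70. N24 trips offline.
  N24 sheds 100 MW to N11, N23, N26: 33 each (1 lost).
    N11: 70+33 = 103 ≤ 120
    N23: 50+33 = 83 > 80
    N26: 40+33 = 73 > 60
Round 2 — N23, N26 trip offline.
  N23 sheds 83 MW: no online neighbours, lost.
  N26 sheds 73 MW to N10, N11, N12, N16: 18 each (1 lost).
    N10: 70+18 = 88 ≤ 110
    N11: 103+18 = 121 > 120
    N12: 100+18 = 118 ≤ 140
    N16: 10+18 = 28 ≤ 90
Round 3 — N11 trips offline.
  N11 sheds 121 MW to N9: 121 each.
    N9: 20+121 = 141 > 80
Round 4 — N9 trips offline.
  N9 sheds 141 MW: no online neighbours, lost.
No further trips.

4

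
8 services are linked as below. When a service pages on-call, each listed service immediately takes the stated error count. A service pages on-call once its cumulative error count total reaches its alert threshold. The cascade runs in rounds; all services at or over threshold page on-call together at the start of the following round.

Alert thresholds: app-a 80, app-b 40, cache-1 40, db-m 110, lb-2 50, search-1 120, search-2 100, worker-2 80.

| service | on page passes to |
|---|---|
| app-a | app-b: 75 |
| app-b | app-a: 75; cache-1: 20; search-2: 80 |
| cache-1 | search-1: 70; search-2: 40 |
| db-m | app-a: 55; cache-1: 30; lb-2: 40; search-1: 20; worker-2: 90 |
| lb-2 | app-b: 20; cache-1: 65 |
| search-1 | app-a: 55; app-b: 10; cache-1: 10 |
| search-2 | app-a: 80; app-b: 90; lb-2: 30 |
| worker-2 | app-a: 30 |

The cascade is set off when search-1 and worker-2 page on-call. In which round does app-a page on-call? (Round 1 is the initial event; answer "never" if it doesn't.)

Round 1 — search-1, worker-2 page on-call (initial).
  app-a: +55+30 → 85 ≥ 80
  app-b: +10 → 10 < 40
  cache-1: +10 → 10 < 40
Round 2 — app-a pages on-call.
  app-b: +75 → 85 ≥ 40
Round 3 — app-b pages on-call.
  cache-1: +20 → 30 < 40
  search-2: +80 → 80 < 100
No further pages.

2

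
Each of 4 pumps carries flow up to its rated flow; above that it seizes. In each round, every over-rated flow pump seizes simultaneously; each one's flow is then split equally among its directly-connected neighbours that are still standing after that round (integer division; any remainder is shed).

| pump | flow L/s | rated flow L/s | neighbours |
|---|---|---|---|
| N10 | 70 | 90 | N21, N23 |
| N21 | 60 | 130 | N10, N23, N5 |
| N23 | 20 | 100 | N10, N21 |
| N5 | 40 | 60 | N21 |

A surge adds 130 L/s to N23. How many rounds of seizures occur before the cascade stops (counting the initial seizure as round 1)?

3

Round 1 — N23 at 150 > 100. N23 seizes.
  N23 sheds 150 L/s to N10, N21: 75 each.
    N10: 70+75 = 145 > 90
    N21: 60+75 = 135 > 130
Round 2 — N10, N21 seize.
  N10 sheds 145 L/s: no online neighbours, lost.
  N21 sheds 135 L/s to N5: 135 each.
    N5: 40+135 = 175 > 60
Round 3 — N5 seizes.
  N5 sheds 175 L/s: no online neighbours, lost.
No further seizures.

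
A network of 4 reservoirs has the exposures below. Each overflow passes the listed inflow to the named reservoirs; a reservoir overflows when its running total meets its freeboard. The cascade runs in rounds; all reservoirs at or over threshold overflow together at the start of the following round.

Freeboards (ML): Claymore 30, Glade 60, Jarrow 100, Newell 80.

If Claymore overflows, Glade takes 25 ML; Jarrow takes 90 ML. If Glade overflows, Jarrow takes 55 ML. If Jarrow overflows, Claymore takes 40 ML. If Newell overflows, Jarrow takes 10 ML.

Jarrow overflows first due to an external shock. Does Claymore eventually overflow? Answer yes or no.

Round 1 — Jarrow overflows (initial).
  Claymore: +40 → 40 ≥ 30
Round 2 — Claymore overflows.
  Glade: +25 → 25 < 60
No further overflows.

yes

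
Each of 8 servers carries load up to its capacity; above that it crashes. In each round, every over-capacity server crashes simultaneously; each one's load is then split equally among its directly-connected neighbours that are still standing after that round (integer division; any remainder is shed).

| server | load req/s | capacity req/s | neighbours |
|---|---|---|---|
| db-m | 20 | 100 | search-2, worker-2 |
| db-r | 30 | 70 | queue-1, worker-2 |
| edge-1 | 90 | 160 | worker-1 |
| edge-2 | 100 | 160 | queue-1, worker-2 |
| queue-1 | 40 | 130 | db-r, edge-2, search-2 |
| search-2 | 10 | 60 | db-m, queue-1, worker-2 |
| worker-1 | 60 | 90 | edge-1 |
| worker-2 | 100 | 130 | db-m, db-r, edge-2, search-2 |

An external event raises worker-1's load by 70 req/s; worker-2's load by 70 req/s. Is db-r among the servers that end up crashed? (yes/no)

Round 1 — worker-1 at 130 > 90; worker-2 at 170 > 130. worker-1, worker-2 crash.
  worker-1 sheds 130 req/s to edge-1: 130 each.
    edge-1: 90+130 = 220 > 160
  worker-2 sheds 170 req/s to db-m, db-r, edge-2, search-2: 42 each (2 lost).
    db-m: 20+42 = 62 ≤ 100
    db-r: 30+42 = 72 > 70
    edge-2: 100+42 = 142 ≤ 160
    search-2: 10+42 = 52 ≤ 60
Round 2 — db-r, edge-1 crash.
  db-r sheds 72 req/s to queue-1: 72 each.
    queue-1: 40+72 = 112 ≤ 130
  edge-1 sheds 220 req/s: no online neighbours, lost.
No further crashes.

yes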